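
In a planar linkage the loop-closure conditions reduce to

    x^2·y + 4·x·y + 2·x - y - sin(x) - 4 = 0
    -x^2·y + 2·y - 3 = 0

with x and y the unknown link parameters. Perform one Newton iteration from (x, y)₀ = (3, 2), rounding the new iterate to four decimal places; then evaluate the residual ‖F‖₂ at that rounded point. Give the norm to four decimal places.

At (3, 2): F = (41.858880, -17.0000).
Jacobian J = [[2·x·y + 4·y - cos(x) + 2, x^2 + 4·x - 1], [-2·x·y, -x^2 + 2]].
At the point, J = [[22.989992, 20.0000], [-12.0000, -7.0000]] (det J = 79.070053).
Solving J·Δ = −F gives Δ = (-0.5943, -1.4098).
Then the next iterate is (x, y)₁ = (2.4057, 0.5902).
Re-evaluating at (2.4057, 0.5902): F = (8.645047, -5.235319), so ‖F‖₂ = 10.1067.

10.1067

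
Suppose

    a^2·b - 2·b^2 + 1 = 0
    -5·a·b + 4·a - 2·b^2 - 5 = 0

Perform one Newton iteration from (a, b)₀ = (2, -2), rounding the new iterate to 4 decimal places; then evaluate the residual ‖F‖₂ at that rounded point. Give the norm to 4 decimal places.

At (2, -2): F = (-15.0000, 15.0000).
Jacobian J = [[2·a·b, a^2 - 4·b], [-5·b + 4, -5·a - 4·b]].
At the point, J = [[-8.0000, 12.0000], [14.0000, -2.0000]] (det J = -152.0000).
Solving J·Δ = −F gives Δ = (-0.9868, 0.5921).
Then the next iterate is (a, b)₁ = (1.0132, -1.4079).
Re-evaluating at (1.0132, -1.4079): F = (-4.409679, 2.220857), so ‖F‖₂ = 4.9374.

4.9374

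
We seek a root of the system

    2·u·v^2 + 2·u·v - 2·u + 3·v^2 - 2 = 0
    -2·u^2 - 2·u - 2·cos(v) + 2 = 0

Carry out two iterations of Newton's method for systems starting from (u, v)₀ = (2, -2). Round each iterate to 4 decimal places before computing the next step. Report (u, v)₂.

(0.5257, -1.1543)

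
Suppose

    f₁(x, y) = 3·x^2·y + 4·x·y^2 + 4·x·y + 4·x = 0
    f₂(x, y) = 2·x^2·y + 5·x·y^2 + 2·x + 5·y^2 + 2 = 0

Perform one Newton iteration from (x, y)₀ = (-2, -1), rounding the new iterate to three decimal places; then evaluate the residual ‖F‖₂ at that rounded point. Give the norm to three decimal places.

100.000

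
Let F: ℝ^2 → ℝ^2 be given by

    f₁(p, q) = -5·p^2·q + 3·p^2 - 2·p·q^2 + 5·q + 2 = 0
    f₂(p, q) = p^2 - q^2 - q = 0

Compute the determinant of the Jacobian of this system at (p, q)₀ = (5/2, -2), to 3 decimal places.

202.250

J = [[-10·p·q + 6·p - 2·q^2, -5·p^2 - 4·p·q + 5], [2·p, -2·q - 1]].
At the point, J = [[57.000, -6.250], [5.000, 3.000]].
det J = 202.250.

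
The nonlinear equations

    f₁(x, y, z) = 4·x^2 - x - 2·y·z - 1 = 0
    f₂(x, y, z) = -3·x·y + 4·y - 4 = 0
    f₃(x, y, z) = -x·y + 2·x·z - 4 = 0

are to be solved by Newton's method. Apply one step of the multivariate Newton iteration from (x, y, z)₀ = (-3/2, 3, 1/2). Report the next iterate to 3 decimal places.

At (-3/2, 3, 1/2): F = (6.500, 21.500, -1.000).
Jacobian J = [[8·x - 1, -2·z, -2·y], [-3·y, -3·x + 4, 0], [-y + 2·z, -x, 2·x]].
At the point, J = [[-13.000, -1.000, -6.000], [-9.000, 8.500, 0.000], [-2.000, 1.500, -3.000]] (det J = 337.500).
Solving J·Δ = −F gives Δ = (1.407, -1.040, -1.791).
Then the next iterate is (x, y, z)₁ = (-0.093, 1.960, -1.291).

(-0.093, 1.960, -1.291)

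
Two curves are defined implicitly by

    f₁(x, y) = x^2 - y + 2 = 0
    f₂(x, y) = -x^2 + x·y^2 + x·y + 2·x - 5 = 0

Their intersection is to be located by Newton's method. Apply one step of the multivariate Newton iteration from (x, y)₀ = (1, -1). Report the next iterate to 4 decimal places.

At (1, -1): F = (4.0000, -4.0000).
Jacobian J = [[2·x, -1], [-2·x + y^2 + y + 2, 2·x·y + x]].
At the point, J = [[2.0000, -1.0000], [0.0000, -1.0000]] (det J = -2.0000).
Solving J·Δ = −F gives Δ = (-4.0000, -4.0000).
Then the next iterate is (x, y)₁ = (-3.0000, -5.0000).

(-3.0000, -5.0000)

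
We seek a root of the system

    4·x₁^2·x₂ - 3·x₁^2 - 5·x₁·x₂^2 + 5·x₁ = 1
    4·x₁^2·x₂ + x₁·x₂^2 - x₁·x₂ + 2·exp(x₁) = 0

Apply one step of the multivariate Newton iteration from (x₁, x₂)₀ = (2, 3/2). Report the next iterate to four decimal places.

(1.2012, 1.0648)

At (2, 3/2): F = (-1.5000, 40.278112).
Jacobian J = [[8·x₁·x₂ - 6·x₁ - 5·x₂^2 + 5, 4·x₁^2 - 10·x₁·x₂], [8·x₁·x₂ + x₂^2 - x₂ + 2·exp(x₁), 4·x₁^2 + 2·x₁·x₂ - x₁]].
At the point, J = [[5.7500, -14.0000], [39.528112, 20.0000]] (det J = 668.393571).
Solving J·Δ = −F gives Δ = (-0.7988, -0.4352).
Then the next iterate is (x₁, x₂)₁ = (1.2012, 1.0648).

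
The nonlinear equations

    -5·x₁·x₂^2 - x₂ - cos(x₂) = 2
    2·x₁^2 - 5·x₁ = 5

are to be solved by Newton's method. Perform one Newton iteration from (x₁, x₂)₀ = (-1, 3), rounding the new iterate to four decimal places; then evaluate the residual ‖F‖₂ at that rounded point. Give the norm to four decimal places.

At (-1, 3): F = (40.989992, 2.0000).
Jacobian J = [[-5·x₂^2, -10·x₁·x₂ + sin(x₂) - 1], [4·x₁ - 5, 0]].
At the point, J = [[-45.0000, 29.141120], [-9.0000, 0.0000]] (det J = 262.270080).
Solving J·Δ = −F gives Δ = (0.2222, -1.0634).
Then the next iterate is (x₁, x₂)₁ = (-0.7778, 1.9366).
Re-evaluating at (-0.7778, 1.9366): F = (11.006482, 0.098946), so ‖F‖₂ = 11.0069.

11.0069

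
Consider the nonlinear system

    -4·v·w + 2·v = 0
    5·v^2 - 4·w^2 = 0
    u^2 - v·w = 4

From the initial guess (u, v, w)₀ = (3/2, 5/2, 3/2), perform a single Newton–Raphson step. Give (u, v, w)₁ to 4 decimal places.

At (3/2, 5/2, 3/2): F = (-10.0000, 22.2500, -5.5000).
Jacobian J = [[0, -4·w + 2, -4·v], [0, 10·v, -8·w], [2·u, -w, -v]].
At the point, J = [[0.0000, -4.0000, -10.0000], [0.0000, 25.0000, -12.0000], [3.0000, -1.5000, -2.5000]] (det J = 894.0000).
Solving J·Δ = −F gives Δ = (0.8084, -1.1493, -0.5403).
Then the next iterate is (u, v, w)₁ = (2.3084, 1.3507, 0.9597).

(2.3084, 1.3507, 0.9597)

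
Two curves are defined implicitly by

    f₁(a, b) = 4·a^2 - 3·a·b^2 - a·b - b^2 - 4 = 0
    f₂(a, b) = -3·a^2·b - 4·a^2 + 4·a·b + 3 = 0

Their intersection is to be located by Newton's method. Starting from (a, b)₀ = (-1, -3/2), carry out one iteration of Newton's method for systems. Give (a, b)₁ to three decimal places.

At (-1, -3/2): F = (3.000, 9.500).
Jacobian J = [[8·a - 3·b^2 - b, -6·a·b - a - 2·b], [-6·a·b - 8·a + 4·b, -3·a^2 + 4·a]].
At the point, J = [[-13.250, -5.000], [-7.000, -7.000]] (det J = 57.750).
Solving J·Δ = −F gives Δ = (-0.459, 1.816).
Then the next iterate is (a, b)₁ = (-1.459, 0.316).

(-1.459, 0.316)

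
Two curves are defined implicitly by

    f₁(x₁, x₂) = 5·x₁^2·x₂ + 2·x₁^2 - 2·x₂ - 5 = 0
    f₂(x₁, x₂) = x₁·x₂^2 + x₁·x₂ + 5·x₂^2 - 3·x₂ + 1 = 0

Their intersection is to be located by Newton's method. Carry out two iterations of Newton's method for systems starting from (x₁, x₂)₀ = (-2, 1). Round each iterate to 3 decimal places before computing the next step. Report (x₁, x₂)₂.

(-1.140, 0.684)

At (-2, 1): F = (21.000, -1.000).
Jacobian J = [[10·x₁·x₂ + 4·x₁, 5·x₁^2 - 2], [x₂^2 + x₂, 2·x₁·x₂ + x₁ + 10·x₂ - 3]].
At the point, J = [[-28.000, 18.000], [2.000, 1.000]] (det J = -64.000).
Solving J·Δ = −F gives Δ = (0.609, -0.219).
Then the next iterate is (x₁, x₂)₁ = (-1.391, 0.781).
Round to (-1.391, 0.781) and repeat: F = (4.86347, -0.22802), J = [[-16.42771, 7.67441], [1.39096, 1.24626]].
Δ = (0.251, -0.097), so (x₁, x₂)₂ = (-1.140, 0.684).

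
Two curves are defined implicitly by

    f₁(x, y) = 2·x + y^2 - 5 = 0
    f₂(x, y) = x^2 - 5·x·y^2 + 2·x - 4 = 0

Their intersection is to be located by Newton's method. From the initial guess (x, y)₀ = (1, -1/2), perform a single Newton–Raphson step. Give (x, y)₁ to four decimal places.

(2.2549, -0.7402)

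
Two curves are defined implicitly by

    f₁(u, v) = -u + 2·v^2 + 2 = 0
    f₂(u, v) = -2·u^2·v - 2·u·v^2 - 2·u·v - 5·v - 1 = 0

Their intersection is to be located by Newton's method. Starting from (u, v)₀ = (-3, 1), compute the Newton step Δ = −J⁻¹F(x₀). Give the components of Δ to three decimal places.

(0.481, -1.630)

At (-3, 1): F = (7.000, -12.000).
Jacobian J = [[-1, 4·v], [-4·u·v - 2·v^2 - 2·v, -2·u^2 - 4·u·v - 2·u - 5]].
At the point, J = [[-1.000, 4.000], [8.000, -5.000]] (det J = -27.000).
Solving J·Δ = −F gives Δ = (0.481, -1.630).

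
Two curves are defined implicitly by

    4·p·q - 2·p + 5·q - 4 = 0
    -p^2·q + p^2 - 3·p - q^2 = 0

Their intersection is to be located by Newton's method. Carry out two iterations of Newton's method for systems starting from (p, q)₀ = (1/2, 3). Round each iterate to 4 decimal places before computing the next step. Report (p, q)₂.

At (1/2, 3): F = (16.0000, -11.0000).
Jacobian J = [[4·q - 2, 4·p + 5], [-2·p·q + 2·p - 3, -p^2 - 2·q]].
At the point, J = [[10.0000, 7.0000], [-5.0000, -6.2500]] (det J = -27.5000).
Solving J·Δ = −F gives Δ = (-0.8364, -1.0909).
Then the next iterate is (p, q)₁ = (-0.3364, 1.9091).
Round to (-0.3364, 1.9091) and repeat: F = (3.649415, -2.738341), J = [[5.6364, 3.6544], [-2.388358, -3.931365]].
Δ = (-0.3232, -0.5002), so (p, q)₂ = (-0.6596, 1.4089).

(-0.6596, 1.4089)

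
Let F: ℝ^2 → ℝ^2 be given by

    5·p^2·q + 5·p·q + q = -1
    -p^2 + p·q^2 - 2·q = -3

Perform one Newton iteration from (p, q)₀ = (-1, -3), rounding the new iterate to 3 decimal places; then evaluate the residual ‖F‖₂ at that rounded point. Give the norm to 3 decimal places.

0.233

At (-1, -3): F = (-2.000, -1.000).
Jacobian J = [[10·p·q + 5·q, 5·p^2 + 5·p + 1], [-2·p + q^2, 2·p·q - 2]].
At the point, J = [[15.000, 1.000], [11.000, 4.000]] (det J = 49.000).
Solving J·Δ = −F gives Δ = (0.143, -0.143).
Then the next iterate is (p, q)₁ = (-0.857, -3.143).
Re-evaluating at (-0.857, -3.143): F = (-0.21711, 0.08572), so ‖F‖₂ = 0.233.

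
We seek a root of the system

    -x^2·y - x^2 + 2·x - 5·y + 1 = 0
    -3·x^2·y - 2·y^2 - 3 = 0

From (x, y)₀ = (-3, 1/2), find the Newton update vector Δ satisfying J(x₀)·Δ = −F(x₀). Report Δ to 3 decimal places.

At (-3, 1/2): F = (-21.000, -17.000).
Jacobian J = [[-2·x·y - 2·x + 2, -x^2 - 5], [-6·x·y, -3·x^2 - 4·y]].
At the point, J = [[11.000, -14.000], [9.000, -29.000]] (det J = -193.000).
Solving J·Δ = −F gives Δ = (1.922, 0.010).

(1.922, 0.010)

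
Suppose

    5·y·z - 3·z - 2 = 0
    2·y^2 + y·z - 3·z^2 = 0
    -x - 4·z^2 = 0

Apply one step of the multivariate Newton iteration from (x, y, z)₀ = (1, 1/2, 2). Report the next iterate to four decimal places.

(-2.8319, 0.7588, 1.1770)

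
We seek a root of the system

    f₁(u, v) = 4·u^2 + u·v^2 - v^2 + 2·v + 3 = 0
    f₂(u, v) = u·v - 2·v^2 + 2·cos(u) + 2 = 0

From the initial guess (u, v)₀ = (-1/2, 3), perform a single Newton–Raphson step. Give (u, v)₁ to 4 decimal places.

(-2.4105, 1.1353)

At (-1/2, 3): F = (-3.5000, -15.744835).
Jacobian J = [[8·u + v^2, 2·u·v - 2·v + 2], [v - 2·sin(u), u - 4·v]].
At the point, J = [[5.0000, -7.0000], [3.958851, -12.5000]] (det J = -34.788042).
Solving J·Δ = −F gives Δ = (-1.9105, -1.8647).
Then the next iterate is (u, v)₁ = (-2.4105, 1.1353).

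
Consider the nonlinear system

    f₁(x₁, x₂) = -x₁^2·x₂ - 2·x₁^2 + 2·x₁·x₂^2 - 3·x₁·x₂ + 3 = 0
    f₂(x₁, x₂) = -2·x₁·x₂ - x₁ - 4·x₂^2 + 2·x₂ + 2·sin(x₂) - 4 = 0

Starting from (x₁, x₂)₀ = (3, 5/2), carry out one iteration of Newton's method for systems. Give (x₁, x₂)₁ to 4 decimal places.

At (3, 5/2): F = (-22.5000, -40.803056).
Jacobian J = [[-2·x₁·x₂ - 4·x₁ + 2·x₂^2 - 3·x₂, -x₁^2 + 4·x₁·x₂ - 3·x₁], [-2·x₂ - 1, -2·x₁ - 8·x₂ + 2·cos(x₂) + 2]].
At the point, J = [[-22.0000, 12.0000], [-6.0000, -25.602287]] (det J = 635.250319).
Solving J·Δ = −F gives Δ = (-1.6776, -1.2006).
Then the next iterate is (x₁, x₂)₁ = (1.3224, 1.2994).

(1.3224, 1.2994)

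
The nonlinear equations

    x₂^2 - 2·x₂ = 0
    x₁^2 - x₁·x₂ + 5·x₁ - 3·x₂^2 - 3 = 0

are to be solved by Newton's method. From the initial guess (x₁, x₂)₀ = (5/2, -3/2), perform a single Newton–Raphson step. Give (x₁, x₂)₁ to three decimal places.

At (5/2, -3/2): F = (5.250, 12.750).
Jacobian J = [[0, 2·x₂ - 2], [2·x₁ - x₂ + 5, -x₁ - 6·x₂]].
At the point, J = [[0.000, -5.000], [11.500, 6.500]] (det J = 57.500).
Solving J·Δ = −F gives Δ = (-1.702, 1.050).
Then the next iterate is (x₁, x₂)₁ = (0.798, -0.450).

(0.798, -0.450)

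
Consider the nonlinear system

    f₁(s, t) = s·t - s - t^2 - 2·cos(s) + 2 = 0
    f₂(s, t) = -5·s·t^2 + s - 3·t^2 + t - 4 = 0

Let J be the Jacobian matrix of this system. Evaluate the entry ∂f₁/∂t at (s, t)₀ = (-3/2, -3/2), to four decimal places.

1.5000

∂f₁/∂t = s - 2·t.
At (-3/2, -3/2) this is 1.5000.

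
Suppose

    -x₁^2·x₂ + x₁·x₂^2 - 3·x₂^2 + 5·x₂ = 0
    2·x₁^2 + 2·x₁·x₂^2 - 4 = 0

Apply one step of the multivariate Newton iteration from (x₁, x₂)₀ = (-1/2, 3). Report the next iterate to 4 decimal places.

At (-1/2, 3): F = (-17.2500, -12.5000).
Jacobian J = [[-2·x₁·x₂ + x₂^2, -x₁^2 + 2·x₁·x₂ - 6·x₂ + 5], [4·x₁ + 2·x₂^2, 4·x₁·x₂]].
At the point, J = [[12.0000, -16.2500], [16.0000, -6.0000]] (det J = 188.0000).
Solving J·Δ = −F gives Δ = (0.5299, -0.6702).
Then the next iterate is (x₁, x₂)₁ = (0.0299, 2.3298).

(0.0299, 2.3298)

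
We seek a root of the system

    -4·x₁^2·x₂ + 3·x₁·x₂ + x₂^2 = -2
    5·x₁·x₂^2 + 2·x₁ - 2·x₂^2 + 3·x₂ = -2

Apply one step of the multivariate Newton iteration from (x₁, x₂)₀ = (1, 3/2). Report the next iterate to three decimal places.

(1.021, 0.205)

At (1, 3/2): F = (2.750, 15.250).
Jacobian J = [[-8·x₁·x₂ + 3·x₂, -4·x₁^2 + 3·x₁ + 2·x₂], [5·x₂^2 + 2, 10·x₁·x₂ - 4·x₂ + 3]].
At the point, J = [[-7.500, 2.000], [13.250, 12.000]] (det J = -116.500).
Solving J·Δ = −F gives Δ = (0.021, -1.295).
Then the next iterate is (x₁, x₂)₁ = (1.021, 0.205).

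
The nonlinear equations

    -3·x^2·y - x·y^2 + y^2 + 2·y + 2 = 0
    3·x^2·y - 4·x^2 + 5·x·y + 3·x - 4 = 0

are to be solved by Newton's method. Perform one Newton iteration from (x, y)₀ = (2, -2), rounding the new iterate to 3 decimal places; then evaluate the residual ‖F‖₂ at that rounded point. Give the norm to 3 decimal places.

At (2, -2): F = (18.000, -58.000).
Jacobian J = [[-6·x·y - y^2, -3·x^2 - 2·x·y + 2·y + 2], [6·x·y - 8·x + 5·y + 3, 3·x^2 + 5·x]].
At the point, J = [[20.000, -6.000], [-47.000, 22.000]] (det J = 158.000).
Solving J·Δ = −F gives Δ = (-0.304, 1.987).
Then the next iterate is (x, y)₁ = (1.696, -0.013).
Re-evaluating at (1.696, -0.013): F = (2.08606, -10.64008), so ‖F‖₂ = 10.843.

10.843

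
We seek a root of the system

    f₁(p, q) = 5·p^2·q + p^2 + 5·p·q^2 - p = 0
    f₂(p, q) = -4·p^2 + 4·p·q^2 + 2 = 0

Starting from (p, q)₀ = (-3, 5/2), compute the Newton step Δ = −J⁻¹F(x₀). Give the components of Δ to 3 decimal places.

(1.133, -0.891)

At (-3, 5/2): F = (30.750, -109.000).
Jacobian J = [[10·p·q + 2·p + 5·q^2 - 1, 5·p^2 + 10·p·q], [-8·p + 4·q^2, 8·p·q]].
At the point, J = [[-50.750, -30.000], [49.000, -60.000]] (det J = 4515.000).
Solving J·Δ = −F gives Δ = (1.133, -0.891).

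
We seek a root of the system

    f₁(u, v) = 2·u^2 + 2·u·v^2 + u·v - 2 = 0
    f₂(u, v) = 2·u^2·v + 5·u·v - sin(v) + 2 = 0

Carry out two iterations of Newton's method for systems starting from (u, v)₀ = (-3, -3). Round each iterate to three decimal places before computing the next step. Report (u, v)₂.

At (-3, -3): F = (-29.000, -6.85888).
Jacobian J = [[4·u + 2·v^2 + v, 4·u·v + u], [4·u·v + 5·v, 2·u^2 + 5·u - cos(v)]].
At the point, J = [[3.000, 33.000], [21.000, 3.98999]] (det J = -681.03002).
Solving J·Δ = −F gives Δ = (0.162, 0.864).
Then the next iterate is (u, v)₁ = (-2.838, -2.136).
Round to (-2.838, -2.136) and repeat: F = (-5.72627, -1.25341), J = [[-4.36301, 21.40987], [13.56787, 2.45408]].
Δ = (0.042, 0.276), so (u, v)₂ = (-2.796, -1.860).

(-2.796, -1.860)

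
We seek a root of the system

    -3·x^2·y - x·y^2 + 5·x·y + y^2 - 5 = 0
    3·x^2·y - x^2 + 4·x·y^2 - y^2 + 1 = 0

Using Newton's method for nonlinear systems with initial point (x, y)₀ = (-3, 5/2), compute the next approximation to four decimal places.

(-1.7801, 1.4782)

At (-3, 5/2): F = (-85.0000, -21.7500).
Jacobian J = [[-6·x·y - y^2 + 5·y, -3·x^2 - 2·x·y + 5·x + 2·y], [6·x·y - 2·x + 4·y^2, 3·x^2 + 8·x·y - 2·y]].
At the point, J = [[51.2500, -22.0000], [-14.0000, -38.0000]] (det J = -2255.5000).
Solving J·Δ = −F gives Δ = (1.2199, -1.0218).
Then the next iterate is (x, y)₁ = (-1.7801, 1.4782).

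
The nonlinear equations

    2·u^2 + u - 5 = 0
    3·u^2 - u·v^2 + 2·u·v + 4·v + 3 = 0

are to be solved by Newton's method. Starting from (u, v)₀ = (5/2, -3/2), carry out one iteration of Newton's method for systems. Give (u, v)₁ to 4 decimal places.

At (5/2, -3/2): F = (10.0000, 2.6250).
Jacobian J = [[4·u + 1, 0], [6·u - v^2 + 2·v, -2·u·v + 2·u + 4]].
At the point, J = [[11.0000, 0.0000], [9.7500, 16.5000]] (det J = 181.5000).
Solving J·Δ = −F gives Δ = (-0.9091, 0.3781).
Then the next iterate is (u, v)₁ = (1.5909, -1.1219).

(1.5909, -1.1219)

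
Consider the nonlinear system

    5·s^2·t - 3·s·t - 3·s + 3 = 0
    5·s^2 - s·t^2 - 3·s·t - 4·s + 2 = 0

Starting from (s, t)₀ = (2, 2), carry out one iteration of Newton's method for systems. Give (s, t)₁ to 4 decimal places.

(1.4865, 1.3514)

At (2, 2): F = (25.0000, -6.0000).
Jacobian J = [[10·s·t - 3·t - 3, 5·s^2 - 3·s], [10·s - t^2 - 3·t - 4, -2·s·t - 3·s]].
At the point, J = [[31.0000, 14.0000], [6.0000, -14.0000]] (det J = -518.0000).
Solving J·Δ = −F gives Δ = (-0.5135, -0.6486).
Then the next iterate is (s, t)₁ = (1.4865, 1.3514).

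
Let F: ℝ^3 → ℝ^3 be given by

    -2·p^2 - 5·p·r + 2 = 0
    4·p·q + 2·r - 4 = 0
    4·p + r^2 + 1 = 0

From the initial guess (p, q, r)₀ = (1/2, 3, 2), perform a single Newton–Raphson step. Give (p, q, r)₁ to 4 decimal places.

At (1/2, 3, 2): F = (-3.5000, 6.0000, 7.0000).
Jacobian J = [[-4·p - 5·r, 0, -5·p], [4·q, 4·p, 2], [4, 0, 2·r]].
At the point, J = [[-12.0000, 0.0000, -2.5000], [12.0000, 2.0000, 2.0000], [4.0000, 0.0000, 4.0000]] (det J = -76.0000).
Solving J·Δ = −F gives Δ = (0.0921, -1.7105, -1.8421).
Then the next iterate is (p, q, r)₁ = (0.5921, 1.2895, 0.1579).

(0.5921, 1.2895, 0.1579)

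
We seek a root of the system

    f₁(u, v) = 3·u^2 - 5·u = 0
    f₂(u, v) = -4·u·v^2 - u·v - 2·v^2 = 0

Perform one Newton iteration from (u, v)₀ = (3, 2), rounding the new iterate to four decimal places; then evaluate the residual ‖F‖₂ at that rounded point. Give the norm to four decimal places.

18.3498

At (3, 2): F = (12.0000, -62.0000).
Jacobian J = [[6·u - 5, 0], [-4·v^2 - v, -8·u·v - u - 4·v]].
At the point, J = [[13.0000, 0.0000], [-18.0000, -59.0000]] (det J = -767.0000).
Solving J·Δ = −F gives Δ = (-0.9231, -0.7692).
Then the next iterate is (u, v)₁ = (2.0769, 1.2308).
Re-evaluating at (2.0769, 1.2308): F = (2.556041, -18.170909), so ‖F‖₂ = 18.3498.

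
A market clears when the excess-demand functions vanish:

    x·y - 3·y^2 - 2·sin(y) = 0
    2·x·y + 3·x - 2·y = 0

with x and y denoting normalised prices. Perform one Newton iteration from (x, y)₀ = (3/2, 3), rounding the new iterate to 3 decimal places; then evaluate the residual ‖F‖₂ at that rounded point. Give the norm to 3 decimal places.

6.266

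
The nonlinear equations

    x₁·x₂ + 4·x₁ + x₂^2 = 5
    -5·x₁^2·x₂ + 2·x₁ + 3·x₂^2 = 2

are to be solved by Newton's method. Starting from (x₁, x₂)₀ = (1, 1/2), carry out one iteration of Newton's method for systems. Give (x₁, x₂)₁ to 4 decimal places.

At (1, 1/2): F = (-0.2500, -1.7500).
Jacobian J = [[x₂ + 4, x₁ + 2·x₂], [-10·x₁·x₂ + 2, -5·x₁^2 + 6·x₂]].
At the point, J = [[4.5000, 2.0000], [-3.0000, -2.0000]] (det J = -3.0000).
Solving J·Δ = −F gives Δ = (1.3333, -2.8750).
Then the next iterate is (x₁, x₂)₁ = (2.3333, -2.3750).

(2.3333, -2.3750)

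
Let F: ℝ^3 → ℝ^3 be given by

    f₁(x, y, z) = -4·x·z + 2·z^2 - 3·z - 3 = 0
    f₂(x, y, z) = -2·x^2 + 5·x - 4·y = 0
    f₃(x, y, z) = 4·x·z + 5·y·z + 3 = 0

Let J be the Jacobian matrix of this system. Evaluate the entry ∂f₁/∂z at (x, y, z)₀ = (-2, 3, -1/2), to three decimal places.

3.000

∂f₁/∂z = -4·x + 4·z - 3.
At (-2, 3, -1/2) this is 3.000.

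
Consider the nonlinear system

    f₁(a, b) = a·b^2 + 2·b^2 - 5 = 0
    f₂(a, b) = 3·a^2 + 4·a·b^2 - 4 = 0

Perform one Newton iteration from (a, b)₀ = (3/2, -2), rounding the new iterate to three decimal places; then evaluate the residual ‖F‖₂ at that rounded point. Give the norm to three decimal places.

6.795

At (3/2, -2): F = (9.000, 26.750).
Jacobian J = [[b^2, 2·a·b + 4·b], [6·a + 4·b^2, 8·a·b]].
At the point, J = [[4.000, -14.000], [25.000, -24.000]] (det J = 254.000).
Solving J·Δ = −F gives Δ = (-0.624, 0.465).
Then the next iterate is (a, b)₁ = (0.876, -1.535).
Re-evaluating at (0.876, -1.535): F = (1.77650, 6.55834), so ‖F‖₂ = 6.795.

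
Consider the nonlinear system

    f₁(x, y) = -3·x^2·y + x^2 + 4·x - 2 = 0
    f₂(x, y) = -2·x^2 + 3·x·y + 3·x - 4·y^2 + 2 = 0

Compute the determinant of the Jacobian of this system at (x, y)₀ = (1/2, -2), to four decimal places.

188.7500

J = [[-6·x·y + 2·x + 4, -3·x^2], [-4·x + 3·y + 3, 3·x - 8·y]].
At the point, J = [[11.0000, -0.7500], [-5.0000, 17.5000]].
det J = 188.7500.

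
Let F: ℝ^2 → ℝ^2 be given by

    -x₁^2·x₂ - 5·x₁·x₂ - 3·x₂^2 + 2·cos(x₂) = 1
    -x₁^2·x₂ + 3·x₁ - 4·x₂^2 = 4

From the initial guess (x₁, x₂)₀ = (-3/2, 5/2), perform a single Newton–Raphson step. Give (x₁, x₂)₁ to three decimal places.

At (-3/2, 5/2): F = (-8.22729, -39.125).
Jacobian J = [[-2·x₁·x₂ - 5·x₂, -x₁^2 - 5·x₁ - 6·x₂ - 2·sin(x₂)], [-2·x₁·x₂ + 3, -x₁^2 - 8·x₂]].
At the point, J = [[-5.000, -10.94694], [10.500, -22.250]] (det J = 226.19292).
Solving J·Δ = −F gives Δ = (1.084, -1.247).
Then the next iterate is (x₁, x₂)₁ = (-0.416, 1.253).

(-0.416, 1.253)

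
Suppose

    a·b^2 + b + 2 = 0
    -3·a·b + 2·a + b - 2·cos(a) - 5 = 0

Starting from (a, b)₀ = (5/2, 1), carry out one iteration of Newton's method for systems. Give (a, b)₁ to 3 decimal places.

(1.672, 0.221)

At (5/2, 1): F = (5.500, -4.89771).
Jacobian J = [[b^2, 2·a·b + 1], [-3·b + 2·sin(a) + 2, -3·a + 1]].
At the point, J = [[1.000, 6.000], [0.19694, -6.500]] (det J = -7.68167).
Solving J·Δ = −F gives Δ = (-0.828, -0.779).
Then the next iterate is (a, b)₁ = (1.672, 0.221).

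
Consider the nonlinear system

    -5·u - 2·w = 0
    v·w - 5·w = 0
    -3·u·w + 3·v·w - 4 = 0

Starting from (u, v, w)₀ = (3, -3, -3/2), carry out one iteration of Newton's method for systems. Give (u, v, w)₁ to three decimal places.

(-1.667, -25.222, 4.167)

At (3, -3, -3/2): F = (-12.000, 12.000, 23.000).
Jacobian J = [[-5, 0, -2], [0, w, v - 5], [-3·w, 3·w, -3·u + 3·v]].
At the point, J = [[-5.000, 0.000, -2.000], [0.000, -1.500, -8.000], [4.500, -4.500, -18.000]] (det J = 31.500).
Solving J·Δ = −F gives Δ = (-4.667, -22.222, 5.667).
Then the next iterate is (u, v, w)₁ = (-1.667, -25.222, 4.167).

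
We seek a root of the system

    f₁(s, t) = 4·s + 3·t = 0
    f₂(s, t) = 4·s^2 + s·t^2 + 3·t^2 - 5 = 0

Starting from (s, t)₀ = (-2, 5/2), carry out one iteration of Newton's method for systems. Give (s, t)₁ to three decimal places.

(-0.898, 1.198)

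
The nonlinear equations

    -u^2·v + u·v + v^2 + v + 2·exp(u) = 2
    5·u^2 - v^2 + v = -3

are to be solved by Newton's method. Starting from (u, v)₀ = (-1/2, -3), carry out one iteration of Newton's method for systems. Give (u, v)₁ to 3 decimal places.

At (-1/2, -3): F = (7.46306, -7.750).
Jacobian J = [[-2·u·v + v + 2·exp(u), -u^2 + u + 2·v + 1], [10·u, -2·v + 1]].
At the point, J = [[-4.78694, -5.750], [-5.000, 7.000]] (det J = -62.25857).
Solving J·Δ = −F gives Δ = (0.123, 1.195).
Then the next iterate is (u, v)₁ = (-0.377, -1.805).

(-0.377, -1.805)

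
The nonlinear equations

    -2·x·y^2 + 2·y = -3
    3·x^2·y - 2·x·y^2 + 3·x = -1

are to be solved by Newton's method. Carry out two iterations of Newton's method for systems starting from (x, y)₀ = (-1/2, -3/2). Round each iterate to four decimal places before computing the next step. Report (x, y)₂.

At (-1/2, -3/2): F = (2.2500, 0.6250).
Jacobian J = [[-2·y^2, -4·x·y + 2], [6·x·y - 2·y^2 + 3, 3·x^2 - 4·x·y]].
At the point, J = [[-4.5000, -1.0000], [3.0000, -2.2500]] (det J = 13.1250).
Solving J·Δ = −F gives Δ = (0.3381, 0.7286).
Then the next iterate is (x, y)₁ = (-0.1619, -0.7714).
Round to (-0.1619, -0.7714) and repeat: F = (1.649880, 0.646321), J = [[-1.190116, 1.500441], [2.559222, -0.420924]].
Δ = (-0.4984, -1.4949), so (x, y)₂ = (-0.6603, -2.2663).

(-0.6603, -2.2663)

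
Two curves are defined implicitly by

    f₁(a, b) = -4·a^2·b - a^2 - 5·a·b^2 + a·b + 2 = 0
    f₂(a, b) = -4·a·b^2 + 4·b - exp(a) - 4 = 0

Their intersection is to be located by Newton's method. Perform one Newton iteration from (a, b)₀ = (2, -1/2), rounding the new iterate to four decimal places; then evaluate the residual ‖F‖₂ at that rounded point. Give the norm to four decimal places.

187.0122

At (2, -1/2): F = (2.5000, -15.389056).
Jacobian J = [[-8·a·b - 2·a - 5·b^2 + b, -4·a^2 - 10·a·b + a], [-4·b^2 - exp(a), -8·a·b + 4]].
At the point, J = [[2.2500, -4.0000], [-8.389056, 12.0000]] (det J = -6.556224).
Solving J·Δ = −F gives Δ = (-4.8132, -2.0824).
Then the next iterate is (a, b)₁ = (-2.8132, -2.5824).
Re-evaluating at (-2.8132, -2.5824): F = (176.903338, 60.652945), so ‖F‖₂ = 187.0122.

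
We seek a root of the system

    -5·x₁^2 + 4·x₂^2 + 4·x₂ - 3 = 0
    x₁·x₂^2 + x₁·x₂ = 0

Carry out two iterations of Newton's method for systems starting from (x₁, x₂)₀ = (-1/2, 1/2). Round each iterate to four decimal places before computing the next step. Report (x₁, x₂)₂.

(0.0270, 0.4910)

At (-1/2, 1/2): F = (-1.2500, -0.3750).
Jacobian J = [[-10·x₁, 8·x₂ + 4], [x₂^2 + x₂, 2·x₁·x₂ + x₁]].
At the point, J = [[5.0000, 8.0000], [0.7500, -1.0000]] (det J = -11.0000).
Solving J·Δ = −F gives Δ = (0.3864, -0.0852).
Then the next iterate is (x₁, x₂)₁ = (-0.1136, 0.4148).
Round to (-0.1136, 0.4148) and repeat: F = (-0.717089, -0.066667), J = [[1.1360, 7.3184], [0.586859, -0.207843]].
Δ = (0.1406, 0.0762), so (x₁, x₂)₂ = (0.0270, 0.4910).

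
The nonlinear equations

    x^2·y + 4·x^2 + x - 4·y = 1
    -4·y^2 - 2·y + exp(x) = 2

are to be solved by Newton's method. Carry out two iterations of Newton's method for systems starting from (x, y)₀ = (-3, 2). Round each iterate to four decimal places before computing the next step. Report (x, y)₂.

(-1.2692, 0.0837)

At (-3, 2): F = (42.0000, -21.950213).
Jacobian J = [[2·x·y + 8·x + 1, x^2 - 4], [exp(x), -8·y - 2]].
At the point, J = [[-35.0000, 5.0000], [0.049787, -18.0000]] (det J = 629.751065).
Solving J·Δ = −F gives Δ = (1.0262, -1.2166).
Then the next iterate is (x, y)₁ = (-1.9738, 0.7834).
Round to (-1.9738, 0.7834) and repeat: F = (12.528183, -5.882734), J = [[-17.882950, -0.104114], [0.138928, -8.2672]].
Δ = (0.7046, -0.6997), so (x, y)₂ = (-1.2692, 0.0837).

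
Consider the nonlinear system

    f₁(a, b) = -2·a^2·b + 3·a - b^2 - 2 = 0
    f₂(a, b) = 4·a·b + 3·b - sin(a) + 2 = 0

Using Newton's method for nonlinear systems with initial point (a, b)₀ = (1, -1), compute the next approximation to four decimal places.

(0.7143, -0.3508)

At (1, -1): F = (2.0000, -5.841471).
Jacobian J = [[-4·a·b + 3, -2·a^2 - 2·b], [4·b - cos(a), 4·a + 3]].
At the point, J = [[7.0000, 0.0000], [-4.540302, 7.0000]] (det J = 49.0000).
Solving J·Δ = −F gives Δ = (-0.2857, 0.6492).
Then the next iterate is (a, b)₁ = (0.7143, -0.3508).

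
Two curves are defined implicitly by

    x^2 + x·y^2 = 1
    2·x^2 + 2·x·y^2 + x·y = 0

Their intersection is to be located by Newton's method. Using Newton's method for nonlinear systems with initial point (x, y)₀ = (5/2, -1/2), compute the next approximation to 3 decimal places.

At (5/2, -1/2): F = (5.875, 12.500).
Jacobian J = [[2·x + y^2, 2·x·y], [4·x + 2·y^2 + y, 4·x·y + x]].
At the point, J = [[5.250, -2.500], [10.000, -2.500]] (det J = 11.875).
Solving J·Δ = −F gives Δ = (-1.395, -0.579).
Then the next iterate is (x, y)₁ = (1.105, -1.079).

(1.105, -1.079)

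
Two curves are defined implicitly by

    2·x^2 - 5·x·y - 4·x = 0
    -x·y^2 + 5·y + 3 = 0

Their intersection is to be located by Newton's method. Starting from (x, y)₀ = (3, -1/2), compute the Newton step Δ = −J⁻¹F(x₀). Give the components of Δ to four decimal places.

(-1.2991, -0.0093)

At (3, -1/2): F = (13.5000, -0.2500).
Jacobian J = [[4·x - 5·y - 4, -5·x], [-y^2, -2·x·y + 5]].
At the point, J = [[10.5000, -15.0000], [-0.2500, 8.0000]] (det J = 80.2500).
Solving J·Δ = −F gives Δ = (-1.2991, -0.0093).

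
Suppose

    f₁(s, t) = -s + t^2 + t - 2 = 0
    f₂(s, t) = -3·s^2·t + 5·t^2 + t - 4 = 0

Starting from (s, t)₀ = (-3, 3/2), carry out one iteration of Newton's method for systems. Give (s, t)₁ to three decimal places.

At (-3, 3/2): F = (4.750, -31.750).
Jacobian J = [[-1, 2·t + 1], [-6·s·t, -3·s^2 + 10·t + 1]].
At the point, J = [[-1.000, 4.000], [27.000, -11.000]] (det J = -97.000).
Solving J·Δ = −F gives Δ = (0.771, -0.995).
Then the next iterate is (s, t)₁ = (-2.229, 0.505).

(-2.229, 0.505)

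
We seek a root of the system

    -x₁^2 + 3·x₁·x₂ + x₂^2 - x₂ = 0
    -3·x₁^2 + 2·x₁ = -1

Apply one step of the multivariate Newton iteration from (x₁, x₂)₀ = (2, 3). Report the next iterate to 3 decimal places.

(1.300, 1.500)

At (2, 3): F = (20.000, -7.000).
Jacobian J = [[-2·x₁ + 3·x₂, 3·x₁ + 2·x₂ - 1], [-6·x₁ + 2, 0]].
At the point, J = [[5.000, 11.000], [-10.000, 0.000]] (det J = 110.000).
Solving J·Δ = −F gives Δ = (-0.700, -1.500).
Then the next iterate is (x₁, x₂)₁ = (1.300, 1.500).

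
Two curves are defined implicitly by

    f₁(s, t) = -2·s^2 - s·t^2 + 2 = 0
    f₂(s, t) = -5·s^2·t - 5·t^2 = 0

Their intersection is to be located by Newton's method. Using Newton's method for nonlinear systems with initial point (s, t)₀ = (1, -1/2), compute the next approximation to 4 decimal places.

(0.7500, -1.3125)

At (1, -1/2): F = (-0.2500, 1.2500).
Jacobian J = [[-4·s - t^2, -2·s·t], [-10·s·t, -5·s^2 - 10·t]].
At the point, J = [[-4.2500, 1.0000], [5.0000, 0.0000]] (det J = -5.0000).
Solving J·Δ = −F gives Δ = (-0.2500, -0.8125).
Then the next iterate is (s, t)₁ = (0.7500, -1.3125).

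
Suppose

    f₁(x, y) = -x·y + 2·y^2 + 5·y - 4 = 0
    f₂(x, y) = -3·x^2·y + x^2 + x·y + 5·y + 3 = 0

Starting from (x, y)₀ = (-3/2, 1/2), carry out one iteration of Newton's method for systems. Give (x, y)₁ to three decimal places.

(-3.451, 0.415)

At (-3/2, 1/2): F = (-0.250, 3.625).
Jacobian J = [[-y, -x + 4·y + 5], [-6·x·y + 2·x + y, -3·x^2 + x + 5]].
At the point, J = [[-0.500, 8.500], [2.000, -3.250]] (det J = -15.375).
Solving J·Δ = −F gives Δ = (-1.951, -0.085).
Then the next iterate is (x, y)₁ = (-3.451, 0.415).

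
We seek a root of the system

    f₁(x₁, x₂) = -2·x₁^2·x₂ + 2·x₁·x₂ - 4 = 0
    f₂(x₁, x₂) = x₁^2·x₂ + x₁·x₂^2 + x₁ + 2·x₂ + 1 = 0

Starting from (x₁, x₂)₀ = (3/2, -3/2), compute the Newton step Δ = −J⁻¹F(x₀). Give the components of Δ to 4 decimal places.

(-0.0926, -1.5370)

At (3/2, -3/2): F = (-1.7500, -0.5000).
Jacobian J = [[-4·x₁·x₂ + 2·x₂, -2·x₁^2 + 2·x₁], [2·x₁·x₂ + x₂^2 + 1, x₁^2 + 2·x₁·x₂ + 2]].
At the point, J = [[6.0000, -1.5000], [-1.2500, -0.2500]] (det J = -3.3750).
Solving J·Δ = −F gives Δ = (-0.0926, -1.5370).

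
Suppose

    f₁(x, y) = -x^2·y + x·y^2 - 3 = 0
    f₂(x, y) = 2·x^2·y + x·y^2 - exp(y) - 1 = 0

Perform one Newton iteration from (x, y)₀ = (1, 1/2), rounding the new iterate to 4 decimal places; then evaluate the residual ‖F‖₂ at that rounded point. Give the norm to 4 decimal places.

At (1, 1/2): F = (-3.2500, -1.398721).
Jacobian J = [[-2·x·y + y^2, -x^2 + 2·x·y], [4·x·y + y^2, 2·x^2 + 2·x·y - exp(y)]].
At the point, J = [[-0.7500, 0.0000], [2.2500, 1.351279]] (det J = -1.013459).
Solving J·Δ = −F gives Δ = (-4.3333, 8.2505).
Then the next iterate is (x, y)₁ = (-3.3333, 8.7505).
Re-evaluating at (-3.3333, 8.7505): F = (-355.460782, -6375.627523), so ‖F‖₂ = 6385.5288.

6385.5288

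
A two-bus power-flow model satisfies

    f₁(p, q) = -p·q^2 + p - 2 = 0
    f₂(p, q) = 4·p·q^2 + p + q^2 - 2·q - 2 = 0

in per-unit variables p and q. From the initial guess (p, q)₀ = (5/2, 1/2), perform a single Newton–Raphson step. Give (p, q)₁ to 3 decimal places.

(2.117, 0.335)

At (5/2, 1/2): F = (-0.125, 2.250).
Jacobian J = [[-q^2 + 1, -2·p·q], [4·q^2 + 1, 8·p·q + 2·q - 2]].
At the point, J = [[0.750, -2.500], [2.000, 9.000]] (det J = 11.750).
Solving J·Δ = −F gives Δ = (-0.383, -0.165).
Then the next iterate is (p, q)₁ = (2.117, 0.335).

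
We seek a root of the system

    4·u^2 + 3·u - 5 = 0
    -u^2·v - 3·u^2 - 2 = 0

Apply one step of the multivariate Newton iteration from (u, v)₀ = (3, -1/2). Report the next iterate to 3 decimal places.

(1.519, -0.753)

At (3, -1/2): F = (40.000, -24.500).
Jacobian J = [[8·u + 3, 0], [-2·u·v - 6·u, -u^2]].
At the point, J = [[27.000, 0.000], [-15.000, -9.000]] (det J = -243.000).
Solving J·Δ = −F gives Δ = (-1.481, -0.253).
Then the next iterate is (u, v)₁ = (1.519, -0.753).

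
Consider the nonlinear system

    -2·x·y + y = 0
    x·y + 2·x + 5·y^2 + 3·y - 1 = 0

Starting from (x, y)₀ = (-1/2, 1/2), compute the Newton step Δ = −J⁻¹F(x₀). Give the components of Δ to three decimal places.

(0.520, -0.240)

At (-1/2, 1/2): F = (1.000, 0.500).
Jacobian J = [[-2·y, -2·x + 1], [y + 2, x + 10·y + 3]].
At the point, J = [[-1.000, 2.000], [2.500, 7.500]] (det J = -12.500).
Solving J·Δ = −F gives Δ = (0.520, -0.240).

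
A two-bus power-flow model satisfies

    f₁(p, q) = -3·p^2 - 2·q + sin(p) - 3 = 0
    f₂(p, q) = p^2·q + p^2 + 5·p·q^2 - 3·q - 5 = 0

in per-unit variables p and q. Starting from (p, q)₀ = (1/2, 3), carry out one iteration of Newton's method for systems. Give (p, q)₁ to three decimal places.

(1.813, -3.029)

At (1/2, 3): F = (-9.27057, 9.500).
Jacobian J = [[-6·p + cos(p), -2], [2·p·q + 2·p + 5·q^2, p^2 + 10·p·q - 3]].
At the point, J = [[-2.12242, -2.000], [49.000, 12.250]] (det J = 72.00039).
Solving J·Δ = −F gives Δ = (1.313, -6.029).
Then the next iterate is (p, q)₁ = (1.813, -3.029).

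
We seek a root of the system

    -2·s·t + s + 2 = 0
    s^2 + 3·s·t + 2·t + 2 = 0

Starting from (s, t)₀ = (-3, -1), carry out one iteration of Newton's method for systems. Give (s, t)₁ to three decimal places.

(-1.212, -0.727)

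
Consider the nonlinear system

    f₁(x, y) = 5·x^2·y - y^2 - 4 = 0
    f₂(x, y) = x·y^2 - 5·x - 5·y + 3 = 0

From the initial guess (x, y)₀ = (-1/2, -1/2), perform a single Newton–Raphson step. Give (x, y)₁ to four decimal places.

(7.0000, -6.6667)

At (-1/2, -1/2): F = (-4.8750, 7.8750).
Jacobian J = [[10·x·y, 5·x^2 - 2·y], [y^2 - 5, 2·x·y - 5]].
At the point, J = [[2.5000, 2.2500], [-4.7500, -4.5000]] (det J = -0.5625).
Solving J·Δ = −F gives Δ = (7.5000, -6.1667).
Then the next iterate is (x, y)₁ = (7.0000, -6.6667).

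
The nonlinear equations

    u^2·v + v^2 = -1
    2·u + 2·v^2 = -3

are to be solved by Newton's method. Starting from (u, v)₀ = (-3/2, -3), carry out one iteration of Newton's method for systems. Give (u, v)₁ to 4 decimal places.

(-1.2164, -1.4527)

At (-3/2, -3): F = (3.2500, 18.0000).
Jacobian J = [[2·u·v, u^2 + 2·v], [2, 4·v]].
At the point, J = [[9.0000, -3.7500], [2.0000, -12.0000]] (det J = -100.5000).
Solving J·Δ = −F gives Δ = (0.2836, 1.5473).
Then the next iterate is (u, v)₁ = (-1.2164, -1.4527).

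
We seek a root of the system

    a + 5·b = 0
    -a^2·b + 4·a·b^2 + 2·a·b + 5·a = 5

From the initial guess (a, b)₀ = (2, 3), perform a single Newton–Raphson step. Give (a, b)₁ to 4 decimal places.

At (2, 3): F = (17.0000, 77.0000).
Jacobian J = [[1, 5], [-2·a·b + 4·b^2 + 2·b + 5, -a^2 + 8·a·b + 2·a]].
At the point, J = [[1.0000, 5.0000], [35.0000, 48.0000]] (det J = -127.0000).
Solving J·Δ = −F gives Δ = (3.3937, -4.0787).
Then the next iterate is (a, b)₁ = (5.3937, -1.0787).

(5.3937, -1.0787)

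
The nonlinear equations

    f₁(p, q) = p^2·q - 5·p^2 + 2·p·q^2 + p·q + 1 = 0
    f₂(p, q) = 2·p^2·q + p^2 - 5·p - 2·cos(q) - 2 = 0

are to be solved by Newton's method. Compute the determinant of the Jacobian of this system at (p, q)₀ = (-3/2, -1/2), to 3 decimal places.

J = [[2·p·q - 10·p + 2·q^2 + q, p^2 + 4·p·q + p], [4·p·q + 2·p - 5, 2·p^2 + 2·sin(q)]].
At the point, J = [[16.500, 3.750], [-5.000, 3.54115]].
det J = 77.179.

77.179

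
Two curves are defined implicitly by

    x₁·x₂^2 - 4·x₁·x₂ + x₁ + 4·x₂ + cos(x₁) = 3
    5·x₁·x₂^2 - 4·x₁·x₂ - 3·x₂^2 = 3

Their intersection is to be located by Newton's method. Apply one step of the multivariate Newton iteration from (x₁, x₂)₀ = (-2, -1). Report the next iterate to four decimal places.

(1.0374, -1.0981)

At (-2, -1): F = (-19.416147, -24.0000).
Jacobian J = [[x₂^2 - 4·x₂ - sin(x₁) + 1, 2·x₁·x₂ - 4·x₁ + 4], [5·x₂^2 - 4·x₂, 10·x₁·x₂ - 4·x₁ - 6·x₂]].
At the point, J = [[6.909297, 16.0000], [9.0000, 34.0000]] (det J = 90.916113).
Solving J·Δ = −F gives Δ = (3.0374, -0.0981).
Then the next iterate is (x₁, x₂)₁ = (1.0374, -1.0981).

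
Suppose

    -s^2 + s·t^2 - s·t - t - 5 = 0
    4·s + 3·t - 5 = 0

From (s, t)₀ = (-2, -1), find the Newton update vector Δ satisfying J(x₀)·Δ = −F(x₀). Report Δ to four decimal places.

At (-2, -1): F = (-12.0000, -16.0000).
Jacobian J = [[-2·s + t^2 - t, 2·s·t - s - 1], [4, 3]].
At the point, J = [[6.0000, 5.0000], [4.0000, 3.0000]] (det J = -2.0000).
Solving J·Δ = −F gives Δ = (22.0000, -24.0000).

(22.0000, -24.0000)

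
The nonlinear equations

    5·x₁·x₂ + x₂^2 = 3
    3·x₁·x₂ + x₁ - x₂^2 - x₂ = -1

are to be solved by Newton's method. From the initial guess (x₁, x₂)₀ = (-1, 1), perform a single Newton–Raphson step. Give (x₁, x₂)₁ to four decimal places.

At (-1, 1): F = (-7.0000, -5.0000).
Jacobian J = [[5·x₂, 5·x₁ + 2·x₂], [3·x₂ + 1, 3·x₁ - 2·x₂ - 1]].
At the point, J = [[5.0000, -3.0000], [4.0000, -6.0000]] (det J = -18.0000).
Solving J·Δ = −F gives Δ = (1.5000, 0.1667).
Then the next iterate is (x₁, x₂)₁ = (0.5000, 1.1667).

(0.5000, 1.1667)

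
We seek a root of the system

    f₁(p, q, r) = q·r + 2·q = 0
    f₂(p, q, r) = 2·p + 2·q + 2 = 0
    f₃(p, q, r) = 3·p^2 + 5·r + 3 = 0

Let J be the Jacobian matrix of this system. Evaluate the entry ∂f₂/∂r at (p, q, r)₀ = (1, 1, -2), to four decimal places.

0.0000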